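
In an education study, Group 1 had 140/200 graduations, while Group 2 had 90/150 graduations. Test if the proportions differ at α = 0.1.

p̂₁ = 0.7, p̂₂ = 0.6, pooled p̂ = 0.657. z = 1.95. Critical: ±1.645. Reject H₀.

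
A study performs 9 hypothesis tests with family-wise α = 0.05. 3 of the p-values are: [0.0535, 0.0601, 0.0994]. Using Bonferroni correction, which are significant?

Bonferroni α = 0.05/9 = 0.00556. None of the given p-values are significant.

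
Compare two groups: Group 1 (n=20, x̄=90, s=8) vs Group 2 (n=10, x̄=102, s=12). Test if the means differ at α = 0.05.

Pooled sp = 9.47. t = -3.271, df = 28. Critical t = ±2.048. Reject H₀.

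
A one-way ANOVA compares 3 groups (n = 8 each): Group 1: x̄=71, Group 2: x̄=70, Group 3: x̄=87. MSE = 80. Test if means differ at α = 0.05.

Grand mean = 76.0. SS_between = 1456.0, MS_between = 728.0. F = 9.1, F_crit ≈ 3.467. Reject H₀.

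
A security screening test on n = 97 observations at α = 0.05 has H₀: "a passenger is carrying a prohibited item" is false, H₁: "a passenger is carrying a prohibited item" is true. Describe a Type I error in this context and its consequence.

Type I error: rejecting H₀ when it is true — concluding that a passenger is carrying a prohibited item when in fact it is not. Consequence: detaining an innocent passenger — delay and inconvenience.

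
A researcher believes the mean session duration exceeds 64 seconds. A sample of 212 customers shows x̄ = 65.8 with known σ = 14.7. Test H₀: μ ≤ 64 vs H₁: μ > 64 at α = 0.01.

z = 1.783. Critical value: 2.33. Fail to reject H₀.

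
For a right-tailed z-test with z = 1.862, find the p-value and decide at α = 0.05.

p = P(Z > 1.862) = 1 - Φ(1.862) ≈ 0.0313. Since p < 0.05, reject H₀ (significant) at α = 0.05.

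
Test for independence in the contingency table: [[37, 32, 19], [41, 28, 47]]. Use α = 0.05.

χ² = 8.671. df = 2, critical = 5.991. Reject H₀. Variables are dependent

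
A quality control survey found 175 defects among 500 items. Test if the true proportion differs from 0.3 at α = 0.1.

p̂ = 0.35, p₀ = 0.3. z = (p̂ - p₀)/√(p₀(1-p₀)/n) = 2.44. Critical: ±1.645. Reject H₀.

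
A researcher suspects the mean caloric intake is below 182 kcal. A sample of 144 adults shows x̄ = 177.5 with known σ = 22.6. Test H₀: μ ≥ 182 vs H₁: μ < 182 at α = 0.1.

z = -2.389. Critical value: -1.28. Reject H₀.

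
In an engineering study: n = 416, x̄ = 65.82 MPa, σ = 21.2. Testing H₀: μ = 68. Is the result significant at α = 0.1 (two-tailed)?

z = (65.82 - 68)/(21.2/√416) = -2.097. Since |z| > 1.645, significant at α = 0.1.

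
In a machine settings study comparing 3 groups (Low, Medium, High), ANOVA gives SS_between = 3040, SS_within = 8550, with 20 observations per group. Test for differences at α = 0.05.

df_between = 2, df_within = 57. F = MS_between/MS_within = 1520.0/150.0 = 10.133. F_crit ≈ 3.159. Reject H₀. At least one mean differs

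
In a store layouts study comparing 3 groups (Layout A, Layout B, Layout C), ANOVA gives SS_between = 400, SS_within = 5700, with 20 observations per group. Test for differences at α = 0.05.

df_between = 2, df_within = 57. F = MS_between/MS_within = 200.0/100.0 = 2.0. F_crit ≈ 3.159. Fail to reject H₀.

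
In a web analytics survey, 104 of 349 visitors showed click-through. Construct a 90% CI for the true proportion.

p̂ = 0.298. CI = p̂ ± z*√(p̂(1-p̂)/n) = (0.258, 0.338)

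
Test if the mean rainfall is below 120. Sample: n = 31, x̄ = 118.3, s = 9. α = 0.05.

t = (118.3 - 120)/(9/√31) = -1.052, df = 30. Critical t = -1.697. Fail to reject H₀.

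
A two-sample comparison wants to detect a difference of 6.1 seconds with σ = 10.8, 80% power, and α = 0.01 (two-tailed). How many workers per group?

n per group = 2(z_α/2 + z_β)²σ²/d² = 2×(2.576 + 0.84)²×10.8²/6.1² = 73.2 → n = 74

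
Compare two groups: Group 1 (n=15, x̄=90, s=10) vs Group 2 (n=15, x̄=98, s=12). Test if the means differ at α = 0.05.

Pooled sp = 11.05. t = -1.984, df = 28. Critical t = ±2.048. Fail to reject H₀.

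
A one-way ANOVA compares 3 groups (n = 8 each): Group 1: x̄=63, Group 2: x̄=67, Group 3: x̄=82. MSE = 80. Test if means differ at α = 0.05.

Grand mean = 70.67. SS_between = 1605.33, MS_between = 802.67. F = 10.033, F_crit ≈ 3.467. Reject H₀.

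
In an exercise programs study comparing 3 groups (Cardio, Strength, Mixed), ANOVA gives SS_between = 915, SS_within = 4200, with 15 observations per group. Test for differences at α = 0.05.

df_between = 2, df_within = 42. F = MS_between/MS_within = 457.5/100.0 = 4.575. F_crit ≈ 3.22. Reject H₀. At least one mean differs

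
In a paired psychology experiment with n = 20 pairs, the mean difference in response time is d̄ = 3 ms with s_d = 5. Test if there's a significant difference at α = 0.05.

t = d̄/(s_d/√n) = 3/(5/√20) = 2.683. df = 19, critical t = ±2.093. Reject H₀.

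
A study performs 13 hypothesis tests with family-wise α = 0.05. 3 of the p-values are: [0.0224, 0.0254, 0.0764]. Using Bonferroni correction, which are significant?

Bonferroni α = 0.05/13 = 0.00385. None of the given p-values are significant.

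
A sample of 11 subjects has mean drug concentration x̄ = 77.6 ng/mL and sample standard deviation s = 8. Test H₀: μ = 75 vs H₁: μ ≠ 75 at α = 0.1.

t = (x̄ - μ₀)/(s/√n) = (77.6 - 75)/(8/√11) = 1.078. df = 10, critical t = ±1.812. Fail to reject H₀.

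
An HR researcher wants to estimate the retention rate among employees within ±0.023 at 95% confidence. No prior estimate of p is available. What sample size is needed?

Conservative approach: use p = 0.5 (maximizes p(1-p) = 0.25). n = z²(0.25)/E² = 1.96²×0.25/0.023² = 1815.5 → n = 1816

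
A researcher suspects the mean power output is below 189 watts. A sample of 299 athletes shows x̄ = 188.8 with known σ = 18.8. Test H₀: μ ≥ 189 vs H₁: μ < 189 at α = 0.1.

z = -0.184. Critical value: -1.28. Fail to reject H₀.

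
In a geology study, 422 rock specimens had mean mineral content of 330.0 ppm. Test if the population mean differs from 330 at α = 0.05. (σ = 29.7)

z = (x̄ - μ₀)/(σ/√n) = (330.0 - 330)/(29.7/√422) = 0.0. Critical value: ±1.96. Since |0.0| ≤ 1.96, Fail to reject H₀.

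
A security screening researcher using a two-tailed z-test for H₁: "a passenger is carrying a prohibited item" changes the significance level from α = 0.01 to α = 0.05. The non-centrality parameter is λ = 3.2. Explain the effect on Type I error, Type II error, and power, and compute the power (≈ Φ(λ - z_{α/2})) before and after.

Increasing α from 0.01 to 0.05:
• Type I error rate increases (α is the Type I rate by definition).
• Critical value moves from z_{α/2} = 2.576 to 1.96, so power = Φ(λ - z_{α/2}) goes from Φ(3.2 - 2.576) = 0.734 to Φ(3.2 - 1.96) = 0.893.
• Type II error rate β = 1 - power therefore decreases (0.266 → 0.107).
Appropriate when false negatives are costly — here, letting a prohibited item through — security breach.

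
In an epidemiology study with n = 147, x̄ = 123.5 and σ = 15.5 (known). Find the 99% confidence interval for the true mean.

CI = x̄ ± z*(σ/√n) = 123.5 ± 2.576(15.5/√147) = 123.5 ± 3.29 = (120.21, 126.79)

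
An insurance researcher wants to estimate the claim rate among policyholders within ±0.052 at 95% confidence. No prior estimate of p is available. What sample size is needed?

Conservative approach: use p = 0.5 (maximizes p(1-p) = 0.25). n = z²(0.25)/E² = 1.96²×0.25/0.052² = 355.2 → n = 356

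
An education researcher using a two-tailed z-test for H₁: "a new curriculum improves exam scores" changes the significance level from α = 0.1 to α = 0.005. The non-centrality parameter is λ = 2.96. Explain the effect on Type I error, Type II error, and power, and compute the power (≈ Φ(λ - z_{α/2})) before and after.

Decreasing α from 0.1 to 0.005:
• Type I error rate decreases (α is the Type I rate by definition).
• Critical value moves from z_{α/2} = 1.645 to 2.807, so power = Φ(λ - z_{α/2}) goes from Φ(2.96 - 1.645) = 0.906 to Φ(2.96 - 2.807) = 0.561.
• Type II error rate β = 1 - power therefore increases (0.094 → 0.439).
Appropriate when false positives are costly — here, adopting a curriculum that gives no real benefit — disruption for nothing.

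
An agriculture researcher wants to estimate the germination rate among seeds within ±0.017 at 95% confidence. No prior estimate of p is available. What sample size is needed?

Conservative approach: use p = 0.5 (maximizes p(1-p) = 0.25). n = z²(0.25)/E² = 1.96²×0.25/0.017² = 3323.2 → n = 3324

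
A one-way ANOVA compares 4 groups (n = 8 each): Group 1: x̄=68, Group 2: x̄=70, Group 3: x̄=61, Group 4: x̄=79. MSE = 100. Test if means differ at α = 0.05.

Grand mean = 69.5. SS_between = 1320.0, MS_between = 440.0. F = 4.4, F_crit ≈ 2.947. Reject H₀.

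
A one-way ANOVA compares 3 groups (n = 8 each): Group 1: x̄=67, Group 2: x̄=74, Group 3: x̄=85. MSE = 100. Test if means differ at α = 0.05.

Grand mean = 75.33. SS_between = 1317.33, MS_between = 658.67. F = 6.587, F_crit ≈ 3.467. Reject H₀.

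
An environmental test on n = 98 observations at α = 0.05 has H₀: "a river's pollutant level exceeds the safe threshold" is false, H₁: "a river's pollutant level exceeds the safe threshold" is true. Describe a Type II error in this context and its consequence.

Type II error: failing to reject H₀ when it is false — concluding that a river's pollutant level exceeds the safe threshold is not supported when in fact it is. Consequence: allowing unsafe pollution to continue.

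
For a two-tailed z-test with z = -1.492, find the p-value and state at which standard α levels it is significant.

p = 2·P(Z > |-1.492|) = 2·(1 - Φ(1.492)) ≈ 0.1357. Not significant at any standard level.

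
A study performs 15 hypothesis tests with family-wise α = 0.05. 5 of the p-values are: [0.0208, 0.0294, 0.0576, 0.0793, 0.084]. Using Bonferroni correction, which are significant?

Bonferroni α = 0.05/15 = 0.00333. None of the given p-values are significant.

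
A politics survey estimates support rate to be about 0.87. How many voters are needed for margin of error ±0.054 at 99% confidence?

n = z²p(1-p)/E² = 2.576²×0.87×0.13/0.054² = 257.4 → n = 258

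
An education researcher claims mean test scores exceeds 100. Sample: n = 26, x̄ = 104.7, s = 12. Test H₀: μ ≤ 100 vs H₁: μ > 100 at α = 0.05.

t = (104.7 - 100)/(12/√26) = 1.997, df = 25. Critical t = 1.708. Reject H₀.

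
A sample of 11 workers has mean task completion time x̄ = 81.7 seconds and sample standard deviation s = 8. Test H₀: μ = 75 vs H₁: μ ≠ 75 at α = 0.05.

t = (x̄ - μ₀)/(s/√n) = (81.7 - 75)/(8/√11) = 2.778. df = 10, critical t = ±2.228. Reject H₀.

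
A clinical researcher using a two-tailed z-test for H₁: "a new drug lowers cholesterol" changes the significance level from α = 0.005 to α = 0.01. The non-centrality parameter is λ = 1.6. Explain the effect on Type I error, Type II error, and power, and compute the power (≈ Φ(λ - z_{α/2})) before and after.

Increasing α from 0.005 to 0.01:
• Type I error rate increases (α is the Type I rate by definition).
• Critical value moves from z_{α/2} = 2.807 to 2.576, so power = Φ(λ - z_{α/2}) goes from Φ(1.6 - 2.807) = 0.114 to Φ(1.6 - 2.576) = 0.165.
• Type II error rate β = 1 - power therefore decreases (0.886 → 0.835).
Appropriate when false negatives are costly — here, shelving an effective drug — patients miss out on a treatment that would have helped.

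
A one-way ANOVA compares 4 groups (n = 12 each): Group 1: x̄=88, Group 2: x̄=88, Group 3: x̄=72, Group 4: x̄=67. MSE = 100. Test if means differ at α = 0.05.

Grand mean = 78.75. SS_between = 4257.0, MS_between = 1419.0. F = 14.19, F_crit ≈ 2.816. Reject H₀.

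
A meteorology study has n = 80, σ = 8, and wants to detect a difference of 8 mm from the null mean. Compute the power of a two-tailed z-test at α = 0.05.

SE = σ/√n = 8/√80 = 0.894. Non-centrality λ = d/SE = 8/0.894 = 8.944. Power ≈ Φ(λ - z_{α/2}) = Φ(8.944 - 1.96) = Φ(6.984) = 1.0.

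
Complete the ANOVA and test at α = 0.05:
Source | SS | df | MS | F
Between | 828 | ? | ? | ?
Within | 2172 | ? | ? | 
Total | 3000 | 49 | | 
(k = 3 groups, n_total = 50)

df_between = 2, df_within = 47. MS_between = 414.0, MS_within = 46.21. F = 8.959, F_crit ≈ 3.195. Reject H₀.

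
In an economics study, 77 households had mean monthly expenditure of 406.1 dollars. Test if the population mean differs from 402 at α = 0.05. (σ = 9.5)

z = (x̄ - μ₀)/(σ/√n) = (406.1 - 402)/(9.5/√77) = 3.787. Critical value: ±1.96. Since |3.787| > 1.96, Reject H₀.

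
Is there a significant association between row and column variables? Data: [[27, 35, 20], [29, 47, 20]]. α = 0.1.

χ² = 0.731. df = 2, critical = 4.605. Fail to reject H₀. No evidence of dependence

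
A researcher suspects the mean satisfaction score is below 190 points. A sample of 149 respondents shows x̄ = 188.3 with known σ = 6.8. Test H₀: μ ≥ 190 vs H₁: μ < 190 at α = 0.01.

z = -3.052. Critical value: -2.33. Reject H₀.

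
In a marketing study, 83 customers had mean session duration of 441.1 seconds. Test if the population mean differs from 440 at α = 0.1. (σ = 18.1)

z = (x̄ - μ₀)/(σ/√n) = (441.1 - 440)/(18.1/√83) = 0.554. Critical value: ±1.645. Since |0.554| ≤ 1.645, Fail to reject H₀.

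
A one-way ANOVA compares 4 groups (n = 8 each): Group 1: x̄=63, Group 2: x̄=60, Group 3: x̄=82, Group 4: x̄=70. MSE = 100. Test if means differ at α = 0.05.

Grand mean = 68.75. SS_between = 2294.0, MS_between = 764.67. F = 7.647, F_crit ≈ 2.947. Reject H₀.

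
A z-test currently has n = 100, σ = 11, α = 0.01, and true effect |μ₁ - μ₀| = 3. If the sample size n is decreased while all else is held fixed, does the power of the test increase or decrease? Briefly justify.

Power decreases: a smaller n inflates the standard error σ/√n, pulling the sampling distribution under H₁ back toward the critical value.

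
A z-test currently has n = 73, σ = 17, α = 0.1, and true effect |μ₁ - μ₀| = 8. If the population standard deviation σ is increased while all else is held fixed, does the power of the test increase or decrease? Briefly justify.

Power decreases: a larger σ inflates the standard error σ/√n, pulling the sampling distribution under H₁ back toward the critical value.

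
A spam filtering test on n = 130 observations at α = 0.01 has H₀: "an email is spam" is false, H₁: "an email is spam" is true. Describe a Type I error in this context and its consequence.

Type I error: rejecting H₀ when it is true — concluding that an email is spam when in fact it is not. Consequence: a legitimate email is sent to the spam folder and the user misses it.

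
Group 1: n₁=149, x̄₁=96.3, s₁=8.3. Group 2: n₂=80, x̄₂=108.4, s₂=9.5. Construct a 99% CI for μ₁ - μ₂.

Difference = -12.1. SE = √(8.3²/149 + 9.5²/80) = 1.261. CI = (-15.35, -8.85)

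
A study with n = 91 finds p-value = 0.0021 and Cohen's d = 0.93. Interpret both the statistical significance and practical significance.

Statistically significant (p = 0.0021 < 0.05). Cohen's d = 0.93 indicates a large effect size. Both statistical and practical significance should be considered.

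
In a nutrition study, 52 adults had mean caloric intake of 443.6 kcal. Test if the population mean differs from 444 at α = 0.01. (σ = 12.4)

z = (x̄ - μ₀)/(σ/√n) = (443.6 - 444)/(12.4/√52) = -0.233. Critical value: ±2.576. Since |-0.233| ≤ 2.576, Fail to reject H₀.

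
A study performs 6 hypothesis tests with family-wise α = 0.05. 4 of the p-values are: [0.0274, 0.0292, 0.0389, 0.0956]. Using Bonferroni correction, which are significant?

Bonferroni α = 0.05/6 = 0.00833. None of the given p-values are significant.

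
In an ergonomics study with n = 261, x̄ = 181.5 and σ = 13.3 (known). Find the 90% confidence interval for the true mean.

CI = x̄ ± z*(σ/√n) = 181.5 ± 1.645(13.3/√261) = 181.5 ± 1.35 = (180.15, 182.85)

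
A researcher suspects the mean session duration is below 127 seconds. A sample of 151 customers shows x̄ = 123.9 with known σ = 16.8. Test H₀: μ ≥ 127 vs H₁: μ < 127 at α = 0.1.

z = -2.267. Critical value: -1.28. Reject H₀.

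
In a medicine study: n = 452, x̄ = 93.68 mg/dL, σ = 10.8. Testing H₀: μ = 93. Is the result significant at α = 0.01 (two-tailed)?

z = (93.68 - 93)/(10.8/√452) = 1.339. Since |z| ≤ 2.576, not significant at α = 0.01.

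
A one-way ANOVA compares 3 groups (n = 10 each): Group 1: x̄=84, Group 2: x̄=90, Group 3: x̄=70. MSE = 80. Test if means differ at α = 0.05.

Grand mean = 81.33. SS_between = 2106.67, MS_between = 1053.33. F = 13.167, F_crit ≈ 3.354. Reject H₀.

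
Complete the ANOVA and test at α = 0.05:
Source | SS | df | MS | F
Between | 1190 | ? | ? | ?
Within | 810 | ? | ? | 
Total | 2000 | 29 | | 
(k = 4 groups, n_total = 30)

df_between = 3, df_within = 26. MS_between = 396.67, MS_within = 31.15. F = 12.733, F_crit ≈ 2.975. Reject H₀.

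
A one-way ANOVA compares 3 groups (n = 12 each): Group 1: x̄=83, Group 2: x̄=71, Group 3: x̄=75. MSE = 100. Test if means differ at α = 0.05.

Grand mean = 76.33. SS_between = 896.0, MS_between = 448.0. F = 4.48, F_crit ≈ 3.285. Reject H₀.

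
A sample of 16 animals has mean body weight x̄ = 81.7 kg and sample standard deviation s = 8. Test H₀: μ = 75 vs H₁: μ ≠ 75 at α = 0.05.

t = (x̄ - μ₀)/(s/√n) = (81.7 - 75)/(8/√16) = 3.35. df = 15, critical t = ±2.131. Reject H₀.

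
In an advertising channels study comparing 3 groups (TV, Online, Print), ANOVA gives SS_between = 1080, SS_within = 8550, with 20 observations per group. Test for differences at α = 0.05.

df_between = 2, df_within = 57. F = MS_between/MS_within = 540.0/150.0 = 3.6. F_crit ≈ 3.159. Reject H₀. At least one mean differs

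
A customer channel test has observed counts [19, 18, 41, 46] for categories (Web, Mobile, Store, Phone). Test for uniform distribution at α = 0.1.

Expected = 31 each. χ² = Σ(O-E)²/E = 20.581. df = 3, critical value = 6.251. Reject H₀.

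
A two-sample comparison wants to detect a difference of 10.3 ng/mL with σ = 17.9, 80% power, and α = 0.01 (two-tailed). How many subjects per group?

n per group = 2(z_α/2 + z_β)²σ²/d² = 2×(2.576 + 0.84)²×17.9²/10.3² = 70.5 → n = 71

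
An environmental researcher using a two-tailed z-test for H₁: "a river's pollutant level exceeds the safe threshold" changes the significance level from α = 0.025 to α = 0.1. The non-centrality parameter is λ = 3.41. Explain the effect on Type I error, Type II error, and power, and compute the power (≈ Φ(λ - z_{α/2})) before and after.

Increasing α from 0.025 to 0.1:
• Type I error rate increases (α is the Type I rate by definition).
• Critical value moves from z_{α/2} = 2.241 to 1.645, so power = Φ(λ - z_{α/2}) goes from Φ(3.41 - 2.241) = 0.879 to Φ(3.41 - 1.645) = 0.961.
• Type II error rate β = 1 - power therefore decreases (0.121 → 0.039).
Appropriate when false negatives are costly — here, allowing unsafe pollution to continue.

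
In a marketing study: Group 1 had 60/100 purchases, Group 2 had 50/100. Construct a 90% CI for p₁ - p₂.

p̂₁ = 0.6, p̂₂ = 0.5. Difference = 0.1. CI = (-0.015, 0.215)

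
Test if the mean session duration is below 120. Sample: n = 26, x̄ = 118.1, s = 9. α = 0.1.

t = (118.1 - 120)/(9/√26) = -1.076, df = 25. Critical t = -1.316. Fail to reject H₀.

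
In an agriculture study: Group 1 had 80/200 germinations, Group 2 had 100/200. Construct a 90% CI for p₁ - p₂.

p̂₁ = 0.4, p̂₂ = 0.5. Difference = -0.1. CI = (-0.181, -0.019)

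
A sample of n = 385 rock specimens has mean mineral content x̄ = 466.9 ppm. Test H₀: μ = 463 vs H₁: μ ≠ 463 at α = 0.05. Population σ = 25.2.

z = (x̄ - μ₀)/(σ/√n) = (466.9 - 463)/(25.2/√385) = 3.037. Critical value: ±1.96. Since |3.037| > 1.96, Reject H₀.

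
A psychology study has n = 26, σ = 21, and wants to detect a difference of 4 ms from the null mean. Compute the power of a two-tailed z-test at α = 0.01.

SE = σ/√n = 21/√26 = 4.118. Non-centrality λ = d/SE = 4/4.118 = 0.971. Power ≈ Φ(λ - z_{α/2}) = Φ(0.971 - 2.576) = Φ(-1.605) = 0.054.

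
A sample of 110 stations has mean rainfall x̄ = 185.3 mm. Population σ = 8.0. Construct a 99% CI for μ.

CI = x̄ ± z*(σ/√n) = 185.3 ± 2.576(8.0/√110) = 185.3 ± 1.96 = (183.34, 187.26)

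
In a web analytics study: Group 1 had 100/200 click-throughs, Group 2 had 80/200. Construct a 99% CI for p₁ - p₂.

p̂₁ = 0.5, p̂₂ = 0.4. Difference = 0.1. CI = (-0.028, 0.228)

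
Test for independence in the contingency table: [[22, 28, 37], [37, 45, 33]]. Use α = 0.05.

χ² = 4.201. df = 2, critical = 5.991. Fail to reject H₀. No evidence of dependence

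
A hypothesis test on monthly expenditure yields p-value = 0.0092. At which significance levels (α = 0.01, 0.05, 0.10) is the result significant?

p = 0.0092. Significant at: α = 0.01, 0.05, 0.1.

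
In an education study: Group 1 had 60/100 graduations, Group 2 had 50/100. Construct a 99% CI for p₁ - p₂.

p̂₁ = 0.6, p̂₂ = 0.5. Difference = 0.1. CI = (-0.08, 0.28)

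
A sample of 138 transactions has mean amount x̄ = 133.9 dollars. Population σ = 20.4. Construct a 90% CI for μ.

CI = x̄ ± z*(σ/√n) = 133.9 ± 1.645(20.4/√138) = 133.9 ± 2.86 = (131.04, 136.76)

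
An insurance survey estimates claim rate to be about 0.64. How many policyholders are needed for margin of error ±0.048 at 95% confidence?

n = z²p(1-p)/E² = 1.96²×0.64×0.36/0.048² = 384.2 → n = 385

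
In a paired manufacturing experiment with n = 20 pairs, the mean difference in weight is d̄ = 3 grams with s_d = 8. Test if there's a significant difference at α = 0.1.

t = d̄/(s_d/√n) = 3/(8/√20) = 1.677. df = 19, critical t = ±1.729. Fail to reject H₀.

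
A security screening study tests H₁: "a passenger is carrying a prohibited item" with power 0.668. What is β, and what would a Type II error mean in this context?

β = 1 - power = 1 - 0.668 = 0.332. A Type II error is failing to reject H₀ when H₀ is false (false negative) — here, failing to conclude that a passenger is carrying a prohibited item when in fact it is true. Consequence: letting a prohibited item through — security breach.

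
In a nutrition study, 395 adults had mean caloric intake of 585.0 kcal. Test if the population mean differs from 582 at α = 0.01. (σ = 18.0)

z = (x̄ - μ₀)/(σ/√n) = (585.0 - 582)/(18.0/√395) = 3.312. Critical value: ±2.576. Since |3.312| > 2.576, Reject H₀.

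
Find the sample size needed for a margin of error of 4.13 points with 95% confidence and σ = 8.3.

n = (z*σ/E)² = (1.96×8.3/4.13)² = 15.5 → n = 16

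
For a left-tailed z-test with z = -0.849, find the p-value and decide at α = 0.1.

p = P(Z < -0.849) = Φ(-0.849) ≈ 0.1979. Since p ≥ 0.1, fail to reject H₀ (not significant) at α = 0.1.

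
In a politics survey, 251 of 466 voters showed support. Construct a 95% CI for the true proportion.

p̂ = 0.539. CI = p̂ ± z*√(p̂(1-p̂)/n) = (0.493, 0.584)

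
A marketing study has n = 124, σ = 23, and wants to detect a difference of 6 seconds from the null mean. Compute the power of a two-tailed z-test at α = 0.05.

SE = σ/√n = 23/√124 = 2.065. Non-centrality λ = d/SE = 6/2.065 = 2.905. Power ≈ Φ(λ - z_{α/2}) = Φ(2.905 - 1.96) = Φ(0.945) = 0.828.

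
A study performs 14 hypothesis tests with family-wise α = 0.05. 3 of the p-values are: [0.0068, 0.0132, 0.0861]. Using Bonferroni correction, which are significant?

Bonferroni α = 0.05/14 = 0.00357. None of the given p-values are significant.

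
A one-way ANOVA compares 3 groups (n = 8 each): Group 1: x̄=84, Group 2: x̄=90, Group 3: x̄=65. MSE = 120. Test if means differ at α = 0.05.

Grand mean = 79.67. SS_between = 2725.33, MS_between = 1362.67. F = 11.356, F_crit ≈ 3.467. Reject H₀.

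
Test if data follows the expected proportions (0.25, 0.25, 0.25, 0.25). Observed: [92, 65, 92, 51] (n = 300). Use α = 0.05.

Expected: [75.0, 75.0, 75.0, 75.0]. χ² = 16.72. df = 3, critical = 7.815. Reject H₀.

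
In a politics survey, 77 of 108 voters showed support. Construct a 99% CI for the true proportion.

p̂ = 0.713. CI = p̂ ± z*√(p̂(1-p̂)/n) = (0.601, 0.825)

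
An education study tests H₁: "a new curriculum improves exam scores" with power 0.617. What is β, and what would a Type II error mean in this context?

β = 1 - power = 1 - 0.617 = 0.383. A Type II error is failing to reject H₀ when H₀ is false (false negative) — here, failing to conclude that a new curriculum improves exam scores when in fact it is true. Consequence: keeping the old curriculum when the new one would have helped students.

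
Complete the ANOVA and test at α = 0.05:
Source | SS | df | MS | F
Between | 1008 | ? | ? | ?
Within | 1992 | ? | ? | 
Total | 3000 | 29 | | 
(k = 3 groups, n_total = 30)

df_between = 2, df_within = 27. MS_between = 504.0, MS_within = 73.78. F = 6.831, F_crit ≈ 3.354. Reject H₀.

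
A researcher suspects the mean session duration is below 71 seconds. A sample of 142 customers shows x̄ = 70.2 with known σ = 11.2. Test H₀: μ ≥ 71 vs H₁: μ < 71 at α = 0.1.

z = -0.851. Critical value: -1.28. Fail to reject H₀.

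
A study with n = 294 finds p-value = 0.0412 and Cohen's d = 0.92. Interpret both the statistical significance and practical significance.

Statistically significant (p = 0.0412 < 0.05). Cohen's d = 0.92 indicates a large effect size. Both statistical and practical significance should be considered.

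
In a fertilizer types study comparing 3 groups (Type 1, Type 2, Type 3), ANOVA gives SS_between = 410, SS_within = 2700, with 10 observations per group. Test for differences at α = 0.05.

df_between = 2, df_within = 27. F = MS_between/MS_within = 205.0/100.0 = 2.05. F_crit ≈ 3.354. Fail to reject H₀.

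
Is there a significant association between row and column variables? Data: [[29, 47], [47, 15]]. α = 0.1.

χ² = 19.56. df = 1, critical = 2.706. Reject H₀. Variables are dependent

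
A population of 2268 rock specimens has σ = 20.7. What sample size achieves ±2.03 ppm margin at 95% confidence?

Without FPC: n₀ = (1.96×20.7/2.03)² = 399.448. With FPC: n = n₀N/(n₀+N-1) = 339.8 → n = 340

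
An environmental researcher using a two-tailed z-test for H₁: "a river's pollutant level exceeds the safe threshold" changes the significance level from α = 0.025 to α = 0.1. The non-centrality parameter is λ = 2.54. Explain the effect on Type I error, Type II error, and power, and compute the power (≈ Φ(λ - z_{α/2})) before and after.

Increasing α from 0.025 to 0.1:
• Type I error rate increases (α is the Type I rate by definition).
• Critical value moves from z_{α/2} = 2.241 to 1.645, so power = Φ(λ - z_{α/2}) goes from Φ(2.54 - 2.241) = 0.618 to Φ(2.54 - 1.645) = 0.815.
• Type II error rate β = 1 - power therefore decreases (0.382 → 0.185).
Appropriate when false negatives are costly — here, allowing unsafe pollution to continue.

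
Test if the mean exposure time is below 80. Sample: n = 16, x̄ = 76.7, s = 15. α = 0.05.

t = (76.7 - 80)/(15/√16) = -0.88, df = 15. Critical t = -1.753. Fail to reject H₀.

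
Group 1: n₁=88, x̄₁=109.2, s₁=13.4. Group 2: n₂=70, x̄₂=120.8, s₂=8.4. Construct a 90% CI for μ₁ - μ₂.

Difference = -11.6. SE = √(13.4²/88 + 8.4²/70) = 1.746. CI = (-14.47, -8.73)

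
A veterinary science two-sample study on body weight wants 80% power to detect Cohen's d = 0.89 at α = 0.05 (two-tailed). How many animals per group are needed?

z_{α/2} = 1.96, z_β = Φ⁻¹(0.8) = 0.842. For large effect (d = 0.89): n per group = 2(z_{α/2} + z_β)²/d² = 2(1.96 + 0.842)²/0.89² = 19.8 → 20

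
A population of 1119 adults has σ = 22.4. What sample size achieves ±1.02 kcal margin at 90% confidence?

Without FPC: n₀ = (1.645×22.4/1.02)² = 1305.051. With FPC: n = n₀N/(n₀+N-1) = 602.7 → n = 603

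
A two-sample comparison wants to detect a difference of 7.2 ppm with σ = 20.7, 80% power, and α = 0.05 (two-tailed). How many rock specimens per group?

n per group = 2(z_α/2 + z_β)²σ²/d² = 2×(1.96 + 0.84)²×20.7²/7.2² = 129.6 → n = 130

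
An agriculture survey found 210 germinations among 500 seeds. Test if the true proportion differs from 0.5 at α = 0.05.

p̂ = 0.42, p₀ = 0.5. z = (p̂ - p₀)/√(p₀(1-p₀)/n) = -3.578. Critical: ±1.96. Reject H₀.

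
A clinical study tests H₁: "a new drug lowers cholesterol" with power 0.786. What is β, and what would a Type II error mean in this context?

β = 1 - power = 1 - 0.786 = 0.214. A Type II error is failing to reject H₀ when H₀ is false (false negative) — here, failing to conclude that a new drug lowers cholesterol when in fact it is true. Consequence: shelving an effective drug — patients miss out on a treatment that would have helped.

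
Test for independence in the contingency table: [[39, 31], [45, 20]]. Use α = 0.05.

χ² = 2.62. df = 1, critical = 3.841. Fail to reject H₀. No evidence of dependence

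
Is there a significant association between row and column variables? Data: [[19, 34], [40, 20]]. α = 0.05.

χ² = 10.712. df = 1, critical = 3.841. Reject H₀. Variables are dependent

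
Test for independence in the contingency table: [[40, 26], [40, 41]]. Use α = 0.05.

χ² = 1.847. df = 1, critical = 3.841. Fail to reject H₀. No evidence of dependence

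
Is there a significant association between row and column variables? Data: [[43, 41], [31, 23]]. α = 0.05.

χ² = 0.511. df = 1, critical = 3.841. Fail to reject H₀. No evidence of dependence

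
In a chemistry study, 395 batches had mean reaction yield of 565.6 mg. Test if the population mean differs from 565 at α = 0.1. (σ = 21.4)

z = (x̄ - μ₀)/(σ/√n) = (565.6 - 565)/(21.4/√395) = 0.557. Critical value: ±1.645. Since |0.557| ≤ 1.645, Fail to reject H₀.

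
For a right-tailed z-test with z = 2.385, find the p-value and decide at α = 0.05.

p = P(Z > 2.385) = 1 - Φ(2.385) ≈ 0.0085. Since p < 0.05, reject H₀ (significant) at α = 0.05.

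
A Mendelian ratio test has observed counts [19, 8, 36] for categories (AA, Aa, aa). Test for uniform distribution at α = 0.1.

Expected = 21 each. χ² = Σ(O-E)²/E = 18.952. df = 2, critical value = 4.605. Reject H₀.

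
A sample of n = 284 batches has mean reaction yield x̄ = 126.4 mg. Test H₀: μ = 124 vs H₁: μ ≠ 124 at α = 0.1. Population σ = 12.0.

z = (x̄ - μ₀)/(σ/√n) = (126.4 - 124)/(12.0/√284) = 3.37. Critical value: ±1.645. Since |3.37| > 1.645, Reject H₀.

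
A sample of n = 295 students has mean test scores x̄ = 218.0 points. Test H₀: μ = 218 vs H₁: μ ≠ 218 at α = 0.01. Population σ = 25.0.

z = (x̄ - μ₀)/(σ/√n) = (218.0 - 218)/(25.0/√295) = 0.0. Critical value: ±2.576. Since |0.0| ≤ 2.576, Fail to reject H₀.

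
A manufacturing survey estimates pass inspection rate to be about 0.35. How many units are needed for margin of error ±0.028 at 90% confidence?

n = z²p(1-p)/E² = 1.645²×0.35×0.65/0.028² = 785.2 → n = 786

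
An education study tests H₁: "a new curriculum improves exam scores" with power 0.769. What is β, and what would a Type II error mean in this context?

β = 1 - power = 1 - 0.769 = 0.231. A Type II error is failing to reject H₀ when H₀ is false (false negative) — here, failing to conclude that a new curriculum improves exam scores when in fact it is true. Consequence: keeping the old curriculum when the new one would have helped students.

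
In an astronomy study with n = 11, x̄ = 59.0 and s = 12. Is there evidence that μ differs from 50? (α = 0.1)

t = (x̄ - μ₀)/(s/√n) = (59.0 - 50)/(12/√11) = 2.487. df = 10, critical t = ±1.812. Reject H₀.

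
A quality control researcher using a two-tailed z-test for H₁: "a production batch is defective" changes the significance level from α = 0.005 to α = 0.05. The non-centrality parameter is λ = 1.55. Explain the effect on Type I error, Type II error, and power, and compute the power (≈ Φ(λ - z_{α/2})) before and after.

Increasing α from 0.005 to 0.05:
• Type I error rate increases (α is the Type I rate by definition).
• Critical value moves from z_{α/2} = 2.807 to 1.96, so power = Φ(λ - z_{α/2}) goes from Φ(1.55 - 2.807) = 0.104 to Φ(1.55 - 1.96) = 0.341.
• Type II error rate β = 1 - power therefore decreases (0.896 → 0.659).
Appropriate when false negatives are costly — here, shipping a defective batch — faulty products reach customers.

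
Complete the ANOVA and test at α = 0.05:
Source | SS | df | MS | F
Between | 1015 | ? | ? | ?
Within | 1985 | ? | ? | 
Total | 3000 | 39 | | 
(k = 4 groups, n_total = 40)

df_between = 3, df_within = 36. MS_between = 338.33, MS_within = 55.14. F = 6.136, F_crit ≈ 2.866. Reject H₀.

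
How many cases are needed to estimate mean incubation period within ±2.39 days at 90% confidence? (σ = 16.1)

n = (z*σ/E)² = (1.645×16.1/2.39)² = 122.8 → n = 123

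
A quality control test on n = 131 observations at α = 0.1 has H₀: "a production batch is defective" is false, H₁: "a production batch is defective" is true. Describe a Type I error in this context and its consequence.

Type I error: rejecting H₀ when it is true — concluding that a production batch is defective when in fact it is not. Consequence: scrapping a good batch — wasted material and cost for no reason.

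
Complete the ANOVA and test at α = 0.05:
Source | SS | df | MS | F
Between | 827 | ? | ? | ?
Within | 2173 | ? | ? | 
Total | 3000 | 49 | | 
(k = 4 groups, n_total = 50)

df_between = 3, df_within = 46. MS_between = 275.67, MS_within = 47.24. F = 5.836, F_crit ≈ 2.807. Reject H₀.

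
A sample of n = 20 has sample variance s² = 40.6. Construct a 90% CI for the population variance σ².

df = 19. χ²_{0.05} = 30.144, χ²_{0.95} = 10.117. CI for σ² = ((n-1)s²/χ²_{α/2}, (n-1)s²/χ²_{1-α/2}) = (19·40.6/30.144, 19·40.6/10.117) = (25.59, 76.25)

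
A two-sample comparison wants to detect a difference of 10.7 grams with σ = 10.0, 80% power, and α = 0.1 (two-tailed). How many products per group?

n per group = 2(z_α/2 + z_β)²σ²/d² = 2×(1.645 + 0.84)²×10.0²/10.7² = 10.8 → n = 11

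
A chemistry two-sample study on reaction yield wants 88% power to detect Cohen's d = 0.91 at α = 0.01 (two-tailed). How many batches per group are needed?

z_{α/2} = 2.576, z_β = Φ⁻¹(0.88) = 1.175. For large effect (d = 0.91): n per group = 2(z_{α/2} + z_β)²/d² = 2(2.576 + 1.175)²/0.91² = 34.0 → 34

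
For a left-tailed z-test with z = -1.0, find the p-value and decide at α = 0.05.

p = P(Z < -1.0) = Φ(-1.0) ≈ 0.1587. Since p ≥ 0.05, fail to reject H₀ (not significant) at α = 0.05.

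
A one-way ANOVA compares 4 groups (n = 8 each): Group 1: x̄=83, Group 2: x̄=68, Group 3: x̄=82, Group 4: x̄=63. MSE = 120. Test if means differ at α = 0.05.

Grand mean = 74.0. SS_between = 2416.0, MS_between = 805.33. F = 6.711, F_crit ≈ 2.947. Reject H₀.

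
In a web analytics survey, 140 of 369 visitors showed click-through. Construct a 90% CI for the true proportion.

p̂ = 0.379. CI = p̂ ± z*√(p̂(1-p̂)/n) = (0.338, 0.421)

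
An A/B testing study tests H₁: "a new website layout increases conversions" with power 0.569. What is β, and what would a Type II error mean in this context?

β = 1 - power = 1 - 0.569 = 0.431. A Type II error is failing to reject H₀ when H₀ is false (false negative) — here, failing to conclude that a new website layout increases conversions when in fact it is true. Consequence: discarding a layout that would have improved conversions — lost revenue.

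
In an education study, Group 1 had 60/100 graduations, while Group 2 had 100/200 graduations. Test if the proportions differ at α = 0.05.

p̂₁ = 0.6, p̂₂ = 0.5, pooled p̂ = 0.533. z = 1.637. Critical: ±1.96. Fail to reject H₀.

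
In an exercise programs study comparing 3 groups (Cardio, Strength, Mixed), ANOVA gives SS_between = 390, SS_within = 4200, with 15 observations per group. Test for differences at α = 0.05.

df_between = 2, df_within = 42. F = MS_between/MS_within = 195.0/100.0 = 1.95. F_crit ≈ 3.22. Fail to reject H₀.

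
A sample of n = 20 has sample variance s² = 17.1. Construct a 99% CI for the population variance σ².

df = 19. χ²_{0.005} = 38.582, χ²_{0.995} = 6.844. CI for σ² = ((n-1)s²/χ²_{α/2}, (n-1)s²/χ²_{1-α/2}) = (19·17.1/38.582, 19·17.1/6.844) = (8.42, 47.47)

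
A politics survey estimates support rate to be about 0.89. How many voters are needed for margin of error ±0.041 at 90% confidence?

n = z²p(1-p)/E² = 1.645²×0.89×0.11/0.041² = 157.6 → n = 158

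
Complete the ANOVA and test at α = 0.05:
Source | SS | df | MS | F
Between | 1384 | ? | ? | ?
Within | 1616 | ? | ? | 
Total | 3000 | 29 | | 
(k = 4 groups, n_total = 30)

df_between = 3, df_within = 26. MS_between = 461.33, MS_within = 62.15. F = 7.422, F_crit ≈ 2.975. Reject H₀.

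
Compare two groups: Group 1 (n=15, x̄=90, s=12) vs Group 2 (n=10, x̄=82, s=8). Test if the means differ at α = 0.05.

Pooled sp = 10.62. t = 1.846, df = 23. Critical t = ±2.069. Fail to reject H₀.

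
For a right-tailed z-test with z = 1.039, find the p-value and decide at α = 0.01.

p = P(Z > 1.039) = 1 - Φ(1.039) ≈ 0.1494. Since p ≥ 0.01, fail to reject H₀ (not significant) at α = 0.01.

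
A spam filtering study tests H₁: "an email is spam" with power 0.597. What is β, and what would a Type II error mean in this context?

β = 1 - power = 1 - 0.597 = 0.403. A Type II error is failing to reject H₀ when H₀ is false (false negative) — here, failing to conclude that an email is spam when in fact it is true. Consequence: a spam email lands in the inbox.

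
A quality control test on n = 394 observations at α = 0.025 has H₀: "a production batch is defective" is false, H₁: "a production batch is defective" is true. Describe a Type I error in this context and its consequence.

Type I error: rejecting H₀ when it is true — concluding that a production batch is defective when in fact it is not. Consequence: scrapping a good batch — wasted material and cost for no reason.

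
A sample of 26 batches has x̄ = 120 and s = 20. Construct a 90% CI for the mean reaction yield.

CI = x̄ ± t*(s/√n) = 120 ± 1.708(20/√26) = (113.3, 126.7)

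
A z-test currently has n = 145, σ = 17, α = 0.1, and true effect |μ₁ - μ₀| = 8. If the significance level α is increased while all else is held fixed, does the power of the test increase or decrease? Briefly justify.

Power increases: a larger α lowers the critical value, so more of the H₁ sampling distribution falls in the rejection region.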